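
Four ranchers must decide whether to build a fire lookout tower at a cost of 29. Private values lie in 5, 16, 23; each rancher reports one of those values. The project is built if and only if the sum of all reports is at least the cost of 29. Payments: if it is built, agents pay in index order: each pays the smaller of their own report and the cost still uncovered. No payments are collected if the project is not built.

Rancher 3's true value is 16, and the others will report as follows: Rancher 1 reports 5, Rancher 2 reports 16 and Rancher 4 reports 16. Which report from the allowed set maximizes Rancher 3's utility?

5

Report 5: project built, pays 5, utility 16 - 5 = 11.
Report 16: project built, pays 8, utility 16 - 8 = 8.
Report 23: project built, pays 8, utility 16 - 8 = 8.
The best choice is 5 with utility 11.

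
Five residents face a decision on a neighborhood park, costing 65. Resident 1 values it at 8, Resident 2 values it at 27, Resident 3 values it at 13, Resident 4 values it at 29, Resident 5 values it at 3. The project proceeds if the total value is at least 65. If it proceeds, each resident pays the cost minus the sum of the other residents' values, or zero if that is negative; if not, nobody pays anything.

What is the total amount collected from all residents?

26

Total value 80 ≥ cost 65, so it is built.
Resident 1: others sum to 72; max(0, 65 - 72) = 0.
Resident 2: others sum to 53; max(0, 65 - 53) = 12.
Resident 3: others sum to 67; max(0, 65 - 67) = 0.
Resident 4: others sum to 51; max(0, 65 - 51) = 14.
Resident 5: others sum to 77; max(0, 65 - 77) = 0.
Total collected = 0 + 12 + 0 + 14 + 0 = 26.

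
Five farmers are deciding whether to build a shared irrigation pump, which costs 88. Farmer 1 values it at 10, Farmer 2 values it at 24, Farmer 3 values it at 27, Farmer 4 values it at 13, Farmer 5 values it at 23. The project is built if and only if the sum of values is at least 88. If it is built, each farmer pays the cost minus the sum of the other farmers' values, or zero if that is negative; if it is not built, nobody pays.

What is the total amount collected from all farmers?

52

Total value 97 ≥ cost 88, so it is built.
Farmer 1: others sum to 87; max(0, 88 - 87) = 1.
Farmer 2: others sum to 73; max(0, 88 - 73) = 15.
Farmer 3: others sum to 70; max(0, 88 - 70) = 18.
Farmer 4: others sum to 84; max(0, 88 - 84) = 4.
Farmer 5: others sum to 74; max(0, 88 - 74) = 14.
Total collected = 1 + 15 + 18 + 4 + 14 = 52.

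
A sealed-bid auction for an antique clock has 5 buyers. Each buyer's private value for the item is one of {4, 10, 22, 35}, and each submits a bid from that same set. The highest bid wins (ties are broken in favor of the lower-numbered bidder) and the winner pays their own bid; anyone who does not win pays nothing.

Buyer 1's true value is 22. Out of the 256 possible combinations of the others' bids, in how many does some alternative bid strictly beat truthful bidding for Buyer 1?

16

Others bid (4, 4, 4, 4): truth gives 0; bid 4 gives 18 > 0. Violating.
Others bid (4, 4, 4, 10): truth gives 0; bid 10 gives 12 > 0. Violating.
Others bid (4, 4, 10, 4): truth gives 0; bid 10 gives 12 > 0. Violating.
Others bid (4, 4, 10, 10): truth gives 0; bid 10 gives 12 > 0. Violating.
Others bid (4, 4, 4, 22): truth gives 0; no alternative beats it.
Others bid (4, 4, 4, 35): truth gives 0; no alternative beats it.
(Checking all 256 profiles: 16 have a profitable deviation, 240 do not.)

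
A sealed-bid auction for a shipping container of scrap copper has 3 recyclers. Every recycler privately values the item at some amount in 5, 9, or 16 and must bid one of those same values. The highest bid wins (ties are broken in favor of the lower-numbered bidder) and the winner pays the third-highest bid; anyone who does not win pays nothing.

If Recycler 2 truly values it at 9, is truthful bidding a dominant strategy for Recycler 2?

No

Consider the case where Recycler 1 bids 5 and Recycler 3 bids 16.
Truthful bid 9: loses, pays 0, utility 0.
Bid 16 instead: wins, pays 5, utility 9 - 5 = 4.
Since 4 > 0, bidding 16 is strictly better here, so truthful bidding is not dominant.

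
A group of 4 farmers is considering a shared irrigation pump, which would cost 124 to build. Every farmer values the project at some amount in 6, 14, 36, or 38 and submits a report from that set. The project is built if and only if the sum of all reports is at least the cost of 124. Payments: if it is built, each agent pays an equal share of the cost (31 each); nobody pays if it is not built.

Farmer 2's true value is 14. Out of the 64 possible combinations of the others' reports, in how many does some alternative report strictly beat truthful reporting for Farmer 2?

Others report (36, 36, 38): truth gives -17; report 6 gives 0 > -17. Violating.
Others report (36, 38, 36): truth gives -17; report 6 gives 0 > -17. Violating.
Others report (36, 38, 38): truth gives -17; report 6 gives 0 > -17. Violating.
Others report (38, 36, 36): truth gives -17; report 6 gives 0 > -17. Violating.
Others report (6, 6, 6): truth gives 0; no alternative beats it.
Others report (6, 6, 14): truth gives 0; no alternative beats it.
(Checking all 64 profiles: 7 have a profitable deviation, 57 do not.)

7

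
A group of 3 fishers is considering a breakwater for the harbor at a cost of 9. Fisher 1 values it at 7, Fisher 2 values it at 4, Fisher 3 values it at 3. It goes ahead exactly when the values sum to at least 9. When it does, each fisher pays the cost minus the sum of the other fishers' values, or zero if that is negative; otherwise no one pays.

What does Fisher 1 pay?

2

Total value 14 ≥ cost 9, so the project is built.
The other fishers' values sum to 7.
Cost minus that sum is 9 - 7 = 2.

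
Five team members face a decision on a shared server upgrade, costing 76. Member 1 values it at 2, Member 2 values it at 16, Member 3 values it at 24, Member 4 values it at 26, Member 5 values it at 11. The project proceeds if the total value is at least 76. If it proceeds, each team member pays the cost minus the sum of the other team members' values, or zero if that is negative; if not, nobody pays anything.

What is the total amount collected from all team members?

65

Total value 79 ≥ cost 76, so it is built.
Member 1: others sum to 77; max(0, 76 - 77) = 0.
Member 2: others sum to 63; max(0, 76 - 63) = 13.
Member 3: others sum to 55; max(0, 76 - 55) = 21.
Member 4: others sum to 53; max(0, 76 - 53) = 23.
Member 5: others sum to 68; max(0, 76 - 68) = 8.
Total collected = 0 + 13 + 21 + 23 + 8 = 65.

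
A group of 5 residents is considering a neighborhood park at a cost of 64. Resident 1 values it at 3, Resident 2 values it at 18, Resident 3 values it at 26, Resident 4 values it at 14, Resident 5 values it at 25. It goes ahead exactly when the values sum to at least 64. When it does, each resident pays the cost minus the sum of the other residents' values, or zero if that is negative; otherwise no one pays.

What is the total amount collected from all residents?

7

Total value 86 ≥ cost 64, so it is built.
Resident 1: others sum to 83; max(0, 64 - 83) = 0.
Resident 2: others sum to 68; max(0, 64 - 68) = 0.
Resident 3: others sum to 60; max(0, 64 - 60) = 4.
Resident 4: others sum to 72; max(0, 64 - 72) = 0.
Resident 5: others sum to 61; max(0, 64 - 61) = 3.
Total collected = 0 + 0 + 4 + 0 + 3 = 7.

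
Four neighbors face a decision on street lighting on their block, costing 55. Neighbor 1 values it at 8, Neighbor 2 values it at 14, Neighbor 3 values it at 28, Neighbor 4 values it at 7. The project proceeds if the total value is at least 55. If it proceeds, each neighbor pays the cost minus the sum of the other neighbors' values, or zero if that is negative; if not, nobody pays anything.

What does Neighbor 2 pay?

12

Total value 57 ≥ cost 55, so the project is built.
The other neighbors' values sum to 43.
Cost minus that sum is 55 - 43 = 12.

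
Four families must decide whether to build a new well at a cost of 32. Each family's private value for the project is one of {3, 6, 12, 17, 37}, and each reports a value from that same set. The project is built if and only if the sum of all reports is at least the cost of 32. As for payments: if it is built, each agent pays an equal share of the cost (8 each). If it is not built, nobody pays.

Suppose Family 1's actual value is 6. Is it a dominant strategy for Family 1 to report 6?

Consider the case where Family 2 reports 3, Family 3 reports 6 and Family 4 reports 17.
Truthful report 6: project built, pays 8, utility 6 - 8 = -2.
Report 3 instead: project not built, utility 0.
Since 0 > -2, reporting 3 is strictly better here, so truthful reporting is not dominant.

No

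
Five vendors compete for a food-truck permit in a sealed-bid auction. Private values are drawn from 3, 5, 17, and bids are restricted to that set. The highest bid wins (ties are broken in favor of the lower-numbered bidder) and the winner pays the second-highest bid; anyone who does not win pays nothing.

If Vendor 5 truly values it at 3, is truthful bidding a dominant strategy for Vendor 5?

Check each profile of the others' bids and compare truth against every alternative bid.
Others bid (3, 3, 3, 3): truth gives 0, best alternative gives 0.
Others bid (3, 3, 3, 5): truth gives 0, best alternative gives 0.
Others bid (3, 3, 3, 17): truth gives 0, best alternative gives 0.
Others bid (3, 3, 5, 3): truth gives 0, best alternative gives 0.
Others bid (3, 3, 5, 5): truth gives 0, best alternative gives 0.
Others bid (3, 3, 5, 17): truth gives 0, best alternative gives 0.
(Remaining 75 profiles checked similarly; truth is weakly best in each.)
In every case the truthful bid is at least as good as any alternative, so it is a dominant strategy.

Yes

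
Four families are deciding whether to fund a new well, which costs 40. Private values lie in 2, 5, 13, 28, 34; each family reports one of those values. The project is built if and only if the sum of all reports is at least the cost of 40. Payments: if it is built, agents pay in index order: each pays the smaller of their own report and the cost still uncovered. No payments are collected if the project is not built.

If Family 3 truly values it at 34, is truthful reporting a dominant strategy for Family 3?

Consider the case where Family 1 reports 2, Family 2 reports 2 and Family 4 reports 13.
Truthful report 34: project built, pays 34, utility 34 - 34 = 0.
Report 28 instead: project built, pays 28, utility 34 - 28 = 6.
Since 6 > 0, reporting 28 is strictly better here, so truthful reporting is not dominant.

No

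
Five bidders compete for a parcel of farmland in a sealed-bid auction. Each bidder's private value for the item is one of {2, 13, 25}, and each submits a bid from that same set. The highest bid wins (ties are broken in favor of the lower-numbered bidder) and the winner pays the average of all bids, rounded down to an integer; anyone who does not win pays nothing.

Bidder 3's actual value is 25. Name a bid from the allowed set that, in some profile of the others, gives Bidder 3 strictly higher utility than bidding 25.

13

Suppose Bidder 1 bids 2, Bidder 2 bids 2, Bidder 4 bids 2 and Bidder 5 bids 2.
Bid 25: wins, pays 6, utility 25 - 6 = 19.
Bid 13: wins, pays 4, utility 25 - 4 = 21.
So bidding 13 beats truth here (21 > 19).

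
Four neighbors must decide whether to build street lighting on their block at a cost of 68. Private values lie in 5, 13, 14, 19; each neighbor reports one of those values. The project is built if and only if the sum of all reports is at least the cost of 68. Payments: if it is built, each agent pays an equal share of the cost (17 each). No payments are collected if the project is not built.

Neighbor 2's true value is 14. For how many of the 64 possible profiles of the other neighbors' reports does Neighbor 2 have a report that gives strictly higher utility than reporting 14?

1

Others report (19, 19, 19): truth gives -3; report 5 gives 0 > -3. Violating.
Others report (5, 5, 5): truth gives 0; no alternative beats it.
Others report (5, 5, 13): truth gives 0; no alternative beats it.
(Checking all 64 profiles: 1 has a profitable deviation, 63 do not.)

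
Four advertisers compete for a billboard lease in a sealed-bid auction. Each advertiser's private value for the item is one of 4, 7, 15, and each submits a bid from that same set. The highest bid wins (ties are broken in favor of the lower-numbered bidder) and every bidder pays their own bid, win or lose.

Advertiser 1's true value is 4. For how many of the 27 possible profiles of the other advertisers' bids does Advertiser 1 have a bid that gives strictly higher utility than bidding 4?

Others bid (4, 4, 7): truth gives -4; bid 7 gives -3 > -4. Violating.
Others bid (4, 7, 4): truth gives -4; bid 7 gives -3 > -4. Violating.
Others bid (4, 7, 7): truth gives -4; bid 7 gives -3 > -4. Violating.
Others bid (7, 4, 4): truth gives -4; bid 7 gives -3 > -4. Violating.
Others bid (4, 4, 4): truth gives 0; no alternative beats it.
Others bid (4, 4, 15): truth gives -4; no alternative beats it.
(Checking all 27 profiles: 7 have a profitable deviation, 20 do not.)

7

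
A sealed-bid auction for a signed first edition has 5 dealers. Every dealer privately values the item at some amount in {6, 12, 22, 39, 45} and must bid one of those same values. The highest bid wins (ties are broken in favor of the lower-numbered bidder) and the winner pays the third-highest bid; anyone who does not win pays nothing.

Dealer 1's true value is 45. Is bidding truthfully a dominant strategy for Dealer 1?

Yes

Check each profile of the others' bids and compare truth against every alternative bid.
Others bid (6, 6, 6, 45): truth gives 39, best alternative gives 0.
Others bid (6, 6, 45, 6): truth gives 39, best alternative gives 0.
Others bid (6, 45, 6, 6): truth gives 39, best alternative gives 0.
Others bid (45, 6, 6, 6): truth gives 39, best alternative gives 0.
Others bid (6, 6, 12, 45): truth gives 33, best alternative gives 0.
Others bid (6, 6, 45, 12): truth gives 33, best alternative gives 0.
(Remaining 619 profiles checked similarly; truth is weakly best in each.)
In every case the truthful bid is at least as good as any alternative, so it is a dominant strategy.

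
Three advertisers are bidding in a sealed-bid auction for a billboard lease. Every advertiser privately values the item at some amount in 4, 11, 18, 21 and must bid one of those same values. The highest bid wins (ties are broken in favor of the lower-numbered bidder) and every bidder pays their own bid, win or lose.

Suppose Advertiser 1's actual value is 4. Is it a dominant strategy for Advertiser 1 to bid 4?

Yes

Check each profile of the others' bids and compare truth against every alternative bid.
Others bid (4, 4): truth gives 0, best alternative gives -7.
Others bid (4, 18): truth gives -4, best alternative gives -11.
Others bid (4, 21): truth gives -4, best alternative gives -11.
Others bid (11, 18): truth gives -4, best alternative gives -11.
Others bid (11, 21): truth gives -4, best alternative gives -11.
Others bid (18, 4): truth gives -4, best alternative gives -11.
(Remaining 10 profiles checked similarly; truth is weakly best in each.)
In every case the truthful bid is at least as good as any alternative, so it is a dominant strategy.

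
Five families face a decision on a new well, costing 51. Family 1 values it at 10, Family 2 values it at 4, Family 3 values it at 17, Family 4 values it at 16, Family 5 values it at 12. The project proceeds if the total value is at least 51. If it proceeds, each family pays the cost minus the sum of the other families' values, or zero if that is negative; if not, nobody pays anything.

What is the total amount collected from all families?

Total value 59 ≥ cost 51, so it is built.
Family 1: others sum to 49; max(0, 51 - 49) = 2.
Family 2: others sum to 55; max(0, 51 - 55) = 0.
Family 3: others sum to 42; max(0, 51 - 42) = 9.
Family 4: others sum to 43; max(0, 51 - 43) = 8.
Family 5: others sum to 47; max(0, 51 - 47) = 4.
Total collected = 2 + 0 + 9 + 8 + 4 = 23.

23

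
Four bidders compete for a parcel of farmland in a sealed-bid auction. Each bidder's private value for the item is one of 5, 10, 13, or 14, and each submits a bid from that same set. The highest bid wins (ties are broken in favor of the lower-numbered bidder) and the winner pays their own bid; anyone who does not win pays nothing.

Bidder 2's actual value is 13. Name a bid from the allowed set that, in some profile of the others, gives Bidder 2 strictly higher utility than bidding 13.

Suppose Bidder 1 bids 5, Bidder 3 bids 5 and Bidder 4 bids 5.
Bid 13: wins, pays 13, utility 13 - 13 = 0.
Bid 10: wins, pays 10, utility 13 - 10 = 3.
So bidding 10 beats truth here (3 > 0).

10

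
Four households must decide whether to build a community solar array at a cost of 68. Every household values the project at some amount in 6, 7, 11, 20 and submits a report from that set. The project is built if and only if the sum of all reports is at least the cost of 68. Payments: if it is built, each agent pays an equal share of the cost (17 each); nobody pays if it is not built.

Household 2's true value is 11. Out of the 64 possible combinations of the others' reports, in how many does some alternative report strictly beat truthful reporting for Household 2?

1

Others report (20, 20, 20): truth gives -6; report 6 gives 0 > -6. Violating.
Others report (6, 6, 6): truth gives 0; no alternative beats it.
Others report (6, 6, 7): truth gives 0; no alternative beats it.
(Checking all 64 profiles: 1 has a profitable deviation, 63 do not.)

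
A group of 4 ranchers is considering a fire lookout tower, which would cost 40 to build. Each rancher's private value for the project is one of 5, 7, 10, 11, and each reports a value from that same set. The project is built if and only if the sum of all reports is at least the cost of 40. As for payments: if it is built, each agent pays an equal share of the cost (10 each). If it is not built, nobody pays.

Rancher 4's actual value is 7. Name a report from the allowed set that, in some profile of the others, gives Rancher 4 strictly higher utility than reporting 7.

5

Suppose Rancher 1 reports 11, Rancher 2 reports 11 and Rancher 3 reports 11.
Report 7: project built, pays 10, utility 7 - 10 = -3.
Report 5: project not built, utility 0.
So reporting 5 beats truth here (0 > -3).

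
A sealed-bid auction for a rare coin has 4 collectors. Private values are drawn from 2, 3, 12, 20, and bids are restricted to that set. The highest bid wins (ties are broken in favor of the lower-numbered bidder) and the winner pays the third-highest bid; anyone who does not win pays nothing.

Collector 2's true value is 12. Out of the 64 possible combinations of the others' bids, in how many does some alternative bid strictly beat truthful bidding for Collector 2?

12

Others bid (2, 2, 20): truth gives 0; bid 20 gives 10 > 0. Violating.
Others bid (2, 3, 20): truth gives 0; bid 20 gives 9 > 0. Violating.
Others bid (2, 20, 2): truth gives 0; bid 20 gives 10 > 0. Violating.
Others bid (2, 20, 3): truth gives 0; bid 20 gives 9 > 0. Violating.
Others bid (2, 2, 2): truth gives 10; no alternative beats it.
Others bid (2, 2, 3): truth gives 10; no alternative beats it.
(Checking all 64 profiles: 12 have a profitable deviation, 52 do not.)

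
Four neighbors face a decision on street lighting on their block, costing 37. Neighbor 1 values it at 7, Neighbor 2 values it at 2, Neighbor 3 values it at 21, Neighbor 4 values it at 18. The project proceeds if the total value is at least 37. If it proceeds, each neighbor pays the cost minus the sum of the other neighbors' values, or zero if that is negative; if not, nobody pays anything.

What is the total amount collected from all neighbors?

17

Total value 48 ≥ cost 37, so it is built.
Neighbor 1: others sum to 41; max(0, 37 - 41) = 0.
Neighbor 2: others sum to 46; max(0, 37 - 46) = 0.
Neighbor 3: others sum to 27; max(0, 37 - 27) = 10.
Neighbor 4: others sum to 30; max(0, 37 - 30) = 7.
Total collected = 0 + 0 + 10 + 7 = 17.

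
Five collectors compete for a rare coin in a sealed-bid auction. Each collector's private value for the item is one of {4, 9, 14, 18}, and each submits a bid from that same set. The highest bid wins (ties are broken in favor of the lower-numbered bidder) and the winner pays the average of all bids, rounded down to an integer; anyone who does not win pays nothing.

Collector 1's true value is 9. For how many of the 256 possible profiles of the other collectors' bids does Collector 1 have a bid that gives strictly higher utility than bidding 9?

Others bid (4, 4, 4, 4): truth gives 4; bid 4 gives 5 > 4. Violating.
Others bid (4, 4, 4, 14): truth gives 0; bid 14 gives 1 > 0. Violating.
Others bid (4, 4, 14, 4): truth gives 0; bid 14 gives 1 > 0. Violating.
Others bid (4, 14, 4, 4): truth gives 0; bid 14 gives 1 > 0. Violating.
Others bid (4, 4, 4, 9): truth gives 3; no alternative beats it.
Others bid (4, 4, 4, 18): truth gives 0; no alternative beats it.
(Checking all 256 profiles: 5 have a profitable deviation, 251 do not.)

5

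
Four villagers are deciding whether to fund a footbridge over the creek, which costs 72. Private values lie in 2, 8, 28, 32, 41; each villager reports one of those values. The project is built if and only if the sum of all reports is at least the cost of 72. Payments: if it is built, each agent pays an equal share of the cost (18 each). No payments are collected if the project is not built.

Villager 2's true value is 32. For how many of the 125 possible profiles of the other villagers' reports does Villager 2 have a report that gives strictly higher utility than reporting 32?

12

Others report (2, 2, 28): truth gives 0; report 41 gives 14 > 0. Violating.
Others report (2, 2, 32): truth gives 0; report 41 gives 14 > 0. Violating.
Others report (2, 8, 28): truth gives 0; report 41 gives 14 > 0. Violating.
Others report (2, 28, 2): truth gives 0; report 41 gives 14 > 0. Violating.
Others report (2, 2, 2): truth gives 0; no alternative beats it.
Others report (2, 2, 8): truth gives 0; no alternative beats it.
(Checking all 125 profiles: 12 have a profitable deviation, 113 do not.)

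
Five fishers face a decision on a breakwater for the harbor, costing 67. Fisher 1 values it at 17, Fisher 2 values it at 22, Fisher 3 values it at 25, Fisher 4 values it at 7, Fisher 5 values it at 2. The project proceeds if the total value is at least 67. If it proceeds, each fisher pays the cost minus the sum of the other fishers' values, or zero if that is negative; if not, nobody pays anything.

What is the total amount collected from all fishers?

Total value 73 ≥ cost 67, so it is built.
Fisher 1: others sum to 56; max(0, 67 - 56) = 11.
Fisher 2: others sum to 51; max(0, 67 - 51) = 16.
Fisher 3: others sum to 48; max(0, 67 - 48) = 19.
Fisher 4: others sum to 66; max(0, 67 - 66) = 1.
Fisher 5: others sum to 71; max(0, 67 - 71) = 0.
Total collected = 11 + 16 + 19 + 1 + 0 = 47.

47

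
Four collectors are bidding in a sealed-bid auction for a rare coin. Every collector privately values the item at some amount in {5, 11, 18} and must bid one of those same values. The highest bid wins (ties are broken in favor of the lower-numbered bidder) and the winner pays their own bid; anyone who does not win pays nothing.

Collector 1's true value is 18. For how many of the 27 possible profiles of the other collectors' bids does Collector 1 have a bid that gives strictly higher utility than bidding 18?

8

Others bid (5, 5, 5): truth gives 0; bid 5 gives 13 > 0. Violating.
Others bid (5, 5, 11): truth gives 0; bid 11 gives 7 > 0. Violating.
Others bid (5, 11, 5): truth gives 0; bid 11 gives 7 > 0. Violating.
Others bid (5, 11, 11): truth gives 0; bid 11 gives 7 > 0. Violating.
Others bid (5, 5, 18): truth gives 0; no alternative beats it.
Others bid (5, 11, 18): truth gives 0; no alternative beats it.
(Checking all 27 profiles: 8 have a profitable deviation, 19 do not.)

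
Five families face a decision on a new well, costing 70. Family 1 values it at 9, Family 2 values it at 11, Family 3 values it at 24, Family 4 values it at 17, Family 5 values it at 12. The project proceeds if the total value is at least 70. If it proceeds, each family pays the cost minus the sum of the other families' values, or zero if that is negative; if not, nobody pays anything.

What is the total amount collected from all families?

Total value 73 ≥ cost 70, so it is built.
Family 1: others sum to 64; max(0, 70 - 64) = 6.
Family 2: others sum to 62; max(0, 70 - 62) = 8.
Family 3: others sum to 49; max(0, 70 - 49) = 21.
Family 4: others sum to 56; max(0, 70 - 56) = 14.
Family 5: others sum to 61; max(0, 70 - 61) = 9.
Total collected = 6 + 8 + 21 + 14 + 9 = 58.

58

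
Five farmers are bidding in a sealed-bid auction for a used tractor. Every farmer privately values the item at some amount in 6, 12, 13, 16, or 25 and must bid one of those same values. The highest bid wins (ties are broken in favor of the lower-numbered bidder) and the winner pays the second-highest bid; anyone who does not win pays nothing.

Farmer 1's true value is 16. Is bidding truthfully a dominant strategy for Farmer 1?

Yes

Check each profile of the others' bids and compare truth against every alternative bid.
Others bid (6, 6, 6, 6): truth gives 10, best alternative gives 10.
Others bid (6, 6, 6, 12): truth gives 4, best alternative gives 4.
Others bid (6, 6, 12, 6): truth gives 4, best alternative gives 4.
Others bid (6, 6, 12, 12): truth gives 4, best alternative gives 4.
Others bid (6, 12, 6, 6): truth gives 4, best alternative gives 4.
Others bid (6, 12, 6, 12): truth gives 4, best alternative gives 4.
(Remaining 619 profiles checked similarly; truth is weakly best in each.)
In every case the truthful bid is at least as good as any alternative, so it is a dominant strategy.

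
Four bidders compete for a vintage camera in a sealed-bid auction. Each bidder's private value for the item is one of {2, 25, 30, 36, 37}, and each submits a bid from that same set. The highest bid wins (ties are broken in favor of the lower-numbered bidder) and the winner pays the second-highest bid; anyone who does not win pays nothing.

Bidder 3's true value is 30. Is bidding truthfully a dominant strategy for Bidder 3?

Yes

Check each profile of the others' bids and compare truth against every alternative bid.
Others bid (2, 2, 2): truth gives 28, best alternative gives 28.
Others bid (2, 2, 25): truth gives 5, best alternative gives 5.
Others bid (2, 25, 2): truth gives 5, best alternative gives 5.
Others bid (2, 25, 25): truth gives 5, best alternative gives 5.
Others bid (25, 2, 2): truth gives 5, best alternative gives 5.
Others bid (25, 2, 25): truth gives 5, best alternative gives 5.
(Remaining 119 profiles checked similarly; truth is weakly best in each.)
In every case the truthful bid is at least as good as any alternative, so it is a dominant strategy.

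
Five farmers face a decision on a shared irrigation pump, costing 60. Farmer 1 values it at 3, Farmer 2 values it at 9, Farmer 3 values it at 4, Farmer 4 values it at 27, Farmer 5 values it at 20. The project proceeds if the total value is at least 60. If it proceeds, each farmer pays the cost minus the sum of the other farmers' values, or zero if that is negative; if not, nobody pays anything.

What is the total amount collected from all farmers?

Total value 63 ≥ cost 60, so it is built.
Farmer 1: others sum to 60; max(0, 60 - 60) = 0.
Farmer 2: others sum to 54; max(0, 60 - 54) = 6.
Farmer 3: others sum to 59; max(0, 60 - 59) = 1.
Farmer 4: others sum to 36; max(0, 60 - 36) = 24.
Farmer 5: others sum to 43; max(0, 60 - 43) = 17.
Total collected = 0 + 6 + 1 + 24 + 17 = 48.

48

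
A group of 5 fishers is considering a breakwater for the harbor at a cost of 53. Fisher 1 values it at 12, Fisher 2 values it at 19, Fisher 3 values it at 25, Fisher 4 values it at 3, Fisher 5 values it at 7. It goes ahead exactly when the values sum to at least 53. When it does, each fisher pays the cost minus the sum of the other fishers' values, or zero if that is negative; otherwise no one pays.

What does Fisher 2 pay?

6

Total value 66 ≥ cost 53, so the project is built.
The other fishers' values sum to 47.
Cost minus that sum is 53 - 47 = 6.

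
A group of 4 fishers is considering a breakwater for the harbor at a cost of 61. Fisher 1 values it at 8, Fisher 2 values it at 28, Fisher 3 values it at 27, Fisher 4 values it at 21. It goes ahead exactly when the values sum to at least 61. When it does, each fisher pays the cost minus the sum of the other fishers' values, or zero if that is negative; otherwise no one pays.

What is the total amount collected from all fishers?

Total value 84 ≥ cost 61, so it is built.
Fisher 1: others sum to 76; max(0, 61 - 76) = 0.
Fisher 2: others sum to 56; max(0, 61 - 56) = 5.
Fisher 3: others sum to 57; max(0, 61 - 57) = 4.
Fisher 4: others sum to 63; max(0, 61 - 63) = 0.
Total collected = 0 + 5 + 4 + 0 = 9.

9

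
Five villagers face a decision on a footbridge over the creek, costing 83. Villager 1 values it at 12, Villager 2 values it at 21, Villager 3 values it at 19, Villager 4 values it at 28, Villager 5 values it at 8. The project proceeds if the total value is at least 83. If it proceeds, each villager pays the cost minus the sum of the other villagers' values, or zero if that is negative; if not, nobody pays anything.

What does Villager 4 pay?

Total value 88 ≥ cost 83, so the project is built.
The other villagers' values sum to 60.
Cost minus that sum is 83 - 60 = 23.

23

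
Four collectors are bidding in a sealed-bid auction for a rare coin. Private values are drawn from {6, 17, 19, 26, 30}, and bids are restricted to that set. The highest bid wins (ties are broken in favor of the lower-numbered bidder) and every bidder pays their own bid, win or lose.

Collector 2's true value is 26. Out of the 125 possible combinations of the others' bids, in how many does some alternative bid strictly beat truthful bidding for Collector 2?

Others bid (6, 6, 6): truth gives 0; bid 17 gives 9 > 0. Violating.
Others bid (6, 6, 17): truth gives 0; bid 17 gives 9 > 0. Violating.
Others bid (6, 6, 19): truth gives 0; bid 19 gives 7 > 0. Violating.
Others bid (6, 6, 30): truth gives -26; bid 30 gives -4 > -26. Violating.
Others bid (6, 6, 26): truth gives 0; no alternative beats it.
Others bid (6, 17, 26): truth gives 0; no alternative beats it.
(Checking all 125 profiles: 95 have a profitable deviation, 30 do not.)

95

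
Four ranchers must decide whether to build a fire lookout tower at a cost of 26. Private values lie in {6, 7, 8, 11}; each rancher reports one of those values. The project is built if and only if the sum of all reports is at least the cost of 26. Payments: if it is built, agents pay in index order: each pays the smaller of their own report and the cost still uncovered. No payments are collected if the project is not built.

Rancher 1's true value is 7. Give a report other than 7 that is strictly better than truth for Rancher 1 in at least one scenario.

6

Suppose Rancher 2 reports 6, Rancher 3 reports 6 and Rancher 4 reports 8.
Report 7: project built, pays 7, utility 7 - 7 = 0.
Report 6: project built, pays 6, utility 7 - 6 = 1.
So reporting 6 beats truth here (1 > 0).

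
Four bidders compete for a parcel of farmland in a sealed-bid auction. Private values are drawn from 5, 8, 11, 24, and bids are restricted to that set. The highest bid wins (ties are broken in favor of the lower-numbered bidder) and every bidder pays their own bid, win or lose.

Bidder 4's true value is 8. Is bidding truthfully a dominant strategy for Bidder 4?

No

Consider the case where Bidder 1 bids 5, Bidder 2 bids 5 and Bidder 3 bids 8.
Truthful bid 8: loses but pays 8, utility -8.
Bid 5 instead: loses but pays 5, utility -5.
Since -5 > -8, bidding 5 is strictly better here, so truthful bidding is not dominant.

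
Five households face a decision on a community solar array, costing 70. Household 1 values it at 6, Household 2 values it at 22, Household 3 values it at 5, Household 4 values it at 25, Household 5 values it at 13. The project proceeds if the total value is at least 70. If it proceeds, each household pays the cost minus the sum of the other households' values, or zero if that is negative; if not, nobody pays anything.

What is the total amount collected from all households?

66

Total value 71 ≥ cost 70, so it is built.
Household 1: others sum to 65; max(0, 70 - 65) = 5.
Household 2: others sum to 49; max(0, 70 - 49) = 21.
Household 3: others sum to 66; max(0, 70 - 66) = 4.
Household 4: others sum to 46; max(0, 70 - 46) = 24.
Household 5: others sum to 58; max(0, 70 - 58) = 12.
Total collected = 5 + 21 + 4 + 24 + 12 = 66.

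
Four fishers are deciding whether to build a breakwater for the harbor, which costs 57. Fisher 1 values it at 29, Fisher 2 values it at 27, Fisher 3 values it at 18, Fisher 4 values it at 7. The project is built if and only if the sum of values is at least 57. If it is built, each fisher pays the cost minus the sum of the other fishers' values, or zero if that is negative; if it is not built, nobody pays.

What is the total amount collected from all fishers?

Total value 81 ≥ cost 57, so it is built.
Fisher 1: others sum to 52; max(0, 57 - 52) = 5.
Fisher 2: others sum to 54; max(0, 57 - 54) = 3.
Fisher 3: others sum to 63; max(0, 57 - 63) = 0.
Fisher 4: others sum to 74; max(0, 57 - 74) = 0.
Total collected = 5 + 3 + 0 + 0 = 8.

8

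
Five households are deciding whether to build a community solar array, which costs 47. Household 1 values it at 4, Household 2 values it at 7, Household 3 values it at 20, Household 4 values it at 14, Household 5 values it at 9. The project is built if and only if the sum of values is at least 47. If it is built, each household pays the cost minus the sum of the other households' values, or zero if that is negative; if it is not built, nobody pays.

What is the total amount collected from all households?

22

Total value 54 ≥ cost 47, so it is built.
Household 1: others sum to 50; max(0, 47 - 50) = 0.
Household 2: others sum to 47; max(0, 47 - 47) = 0.
Household 3: others sum to 34; max(0, 47 - 34) = 13.
Household 4: others sum to 40; max(0, 47 - 40) = 7.
Household 5: others sum to 45; max(0, 47 - 45) = 2.
Total collected = 0 + 0 + 13 + 7 + 2 = 22.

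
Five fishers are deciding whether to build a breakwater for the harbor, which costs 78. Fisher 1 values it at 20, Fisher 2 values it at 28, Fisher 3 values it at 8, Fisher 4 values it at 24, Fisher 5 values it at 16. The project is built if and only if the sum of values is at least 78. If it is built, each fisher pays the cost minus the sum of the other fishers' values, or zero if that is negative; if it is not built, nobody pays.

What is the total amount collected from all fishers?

18

Total value 96 ≥ cost 78, so it is built.
Fisher 1: others sum to 76; max(0, 78 - 76) = 2.
Fisher 2: others sum to 68; max(0, 78 - 68) = 10.
Fisher 3: others sum to 88; max(0, 78 - 88) = 0.
Fisher 4: others sum to 72; max(0, 78 - 72) = 6.
Fisher 5: others sum to 80; max(0, 78 - 80) = 0.
Total collected = 2 + 10 + 0 + 6 + 0 = 18.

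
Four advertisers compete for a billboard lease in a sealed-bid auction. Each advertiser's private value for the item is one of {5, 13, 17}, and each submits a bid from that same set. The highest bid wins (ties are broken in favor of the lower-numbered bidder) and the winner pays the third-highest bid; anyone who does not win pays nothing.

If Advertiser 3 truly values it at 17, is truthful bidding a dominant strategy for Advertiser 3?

Yes

Check each profile of the others' bids and compare truth against every alternative bid.
Others bid (5, 5, 17): truth gives 12, best alternative gives 0.
Others bid (5, 13, 5): truth gives 12, best alternative gives 0.
Others bid (13, 5, 5): truth gives 12, best alternative gives 0.
Others bid (5, 13, 13): truth gives 4, best alternative gives 0.
Others bid (5, 13, 17): truth gives 4, best alternative gives 0.
Others bid (13, 5, 13): truth gives 4, best alternative gives 0.
(Remaining 21 profiles checked similarly; truth is weakly best in each.)
In every case the truthful bid is at least as good as any alternative, so it is a dominant strategy.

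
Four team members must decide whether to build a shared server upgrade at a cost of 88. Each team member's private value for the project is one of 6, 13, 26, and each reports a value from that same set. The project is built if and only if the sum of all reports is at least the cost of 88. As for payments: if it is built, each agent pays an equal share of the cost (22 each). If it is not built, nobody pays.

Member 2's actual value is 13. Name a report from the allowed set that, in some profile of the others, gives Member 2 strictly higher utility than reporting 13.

Suppose Member 1 reports 26, Member 3 reports 26 and Member 4 reports 26.
Report 13: project built, pays 22, utility 13 - 22 = -9.
Report 6: project not built, utility 0.
So reporting 6 beats truth here (0 > -9).

6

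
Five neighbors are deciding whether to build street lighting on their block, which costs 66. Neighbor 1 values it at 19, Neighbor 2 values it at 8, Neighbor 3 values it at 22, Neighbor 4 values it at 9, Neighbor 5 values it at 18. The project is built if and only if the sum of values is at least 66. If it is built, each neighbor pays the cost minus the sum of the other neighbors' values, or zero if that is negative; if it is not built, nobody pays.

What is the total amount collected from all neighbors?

29

Total value 76 ≥ cost 66, so it is built.
Neighbor 1: others sum to 57; max(0, 66 - 57) = 9.
Neighbor 2: others sum to 68; max(0, 66 - 68) = 0.
Neighbor 3: others sum to 54; max(0, 66 - 54) = 12.
Neighbor 4: others sum to 67; max(0, 66 - 67) = 0.
Neighbor 5: others sum to 58; max(0, 66 - 58) = 8.
Total collected = 9 + 0 + 12 + 0 + 8 = 29.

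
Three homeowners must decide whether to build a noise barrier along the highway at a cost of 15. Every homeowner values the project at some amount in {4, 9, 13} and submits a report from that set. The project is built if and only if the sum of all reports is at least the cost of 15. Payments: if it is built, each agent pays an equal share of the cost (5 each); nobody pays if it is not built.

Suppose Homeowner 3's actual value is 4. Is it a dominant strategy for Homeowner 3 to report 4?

Yes

Check each profile of the others' reports and compare truth against every alternative report.
Others report (4, 4): truth gives 0, best alternative gives -1.
Others report (4, 9): truth gives -1, best alternative gives -1.
Others report (4, 13): truth gives -1, best alternative gives -1.
Others report (9, 4): truth gives -1, best alternative gives -1.
Others report (9, 9): truth gives -1, best alternative gives -1.
Others report (9, 13): truth gives -1, best alternative gives -1.
(Remaining 3 profiles checked similarly; truth is weakly best in each.)
In every case the truthful report is at least as good as any alternative, so it is a dominant strategy.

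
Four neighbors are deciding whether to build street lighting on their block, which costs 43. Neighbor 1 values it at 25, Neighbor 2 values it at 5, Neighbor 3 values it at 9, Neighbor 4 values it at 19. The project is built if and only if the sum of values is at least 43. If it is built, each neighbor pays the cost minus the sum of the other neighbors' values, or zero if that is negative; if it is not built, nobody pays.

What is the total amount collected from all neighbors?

14

Total value 58 ≥ cost 43, so it is built.
Neighbor 1: others sum to 33; max(0, 43 - 33) = 10.
Neighbor 2: others sum to 53; max(0, 43 - 53) = 0.
Neighbor 3: others sum to 49; max(0, 43 - 49) = 0.
Neighbor 4: others sum to 39; max(0, 43 - 39) = 4.
Total collected = 10 + 0 + 0 + 4 = 14.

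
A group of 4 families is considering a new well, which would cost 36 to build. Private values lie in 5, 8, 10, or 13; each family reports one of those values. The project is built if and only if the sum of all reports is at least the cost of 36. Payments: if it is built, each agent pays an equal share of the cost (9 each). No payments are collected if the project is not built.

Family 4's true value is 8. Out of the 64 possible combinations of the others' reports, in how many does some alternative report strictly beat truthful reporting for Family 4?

13

Others report (5, 10, 13): truth gives -1; report 5 gives 0 > -1. Violating.
Others report (5, 13, 10): truth gives -1; report 5 gives 0 > -1. Violating.
Others report (8, 8, 13): truth gives -1; report 5 gives 0 > -1. Violating.
Others report (8, 10, 10): truth gives -1; report 5 gives 0 > -1. Violating.
Others report (5, 5, 5): truth gives 0; no alternative beats it.
Others report (5, 5, 8): truth gives 0; no alternative beats it.
(Checking all 64 profiles: 13 have a profitable deviation, 51 do not.)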